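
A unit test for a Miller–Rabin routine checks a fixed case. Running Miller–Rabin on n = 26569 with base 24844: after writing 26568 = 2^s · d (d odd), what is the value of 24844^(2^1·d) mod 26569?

23636

n − 1 = 26568 = 2^3 · 3321, so s = 3 and d = 3321.
x_0 = 24844^3321 mod 26569 = 1466.
x_1 = 1466^2 mod 26569 = 23636.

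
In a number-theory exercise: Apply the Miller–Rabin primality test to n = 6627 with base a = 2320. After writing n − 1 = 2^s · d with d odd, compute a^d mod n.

3871

n − 1 = 6626 = 2^1 · 3313, so s = 1 and d = 3313.
Repeated squaring mod 6627: 2320^1 ≡ 2320, 2320^2 ≡ 1276, 2320^4 ≡ 4561, 2320^8 ≡ 568, 2320^16 ≡ 4528, 2320^32 ≡ 5473, 2320^64 ≡ 6316, 2320^128 ≡ 3943, 2320^256 ≡ 307, 2320^512 ≡ 1471, 2320^1024 ≡ 3439, 2320^2048 ≡ 4153.
3313 = 2048 + 1024 + 128 + 64 + 32 + 16 + 1, so 2320^3313 ≡ 4153·3439·3943·6316·5473·4528·2320 ≡ 3871 (mod 6627).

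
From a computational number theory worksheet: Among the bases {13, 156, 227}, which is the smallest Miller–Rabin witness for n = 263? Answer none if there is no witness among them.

n − 1 = 262 = 2^1 · 131, so s = 1 and d = 131.
Base 13: x_0 = 13^131 mod 263 = 1. x_0 = 1, so 13 is not a witness.
Base 156: x_0 = 156^131 mod 263 = 1. x_0 = 1, so 156 is not a witness.
Base 227: x_0 = 227^131 mod 263 = 262. x_0 = 262 ≡ −1, so 227 is not a witness.
No listed base is a witness for 263.

none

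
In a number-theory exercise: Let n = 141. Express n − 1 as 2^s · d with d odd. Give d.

35

Halving: 140 → 70 → 35; 35 is odd.
So 140 = 2^2 · 35.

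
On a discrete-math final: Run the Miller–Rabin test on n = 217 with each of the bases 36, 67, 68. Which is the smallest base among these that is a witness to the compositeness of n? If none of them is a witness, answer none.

none

n − 1 = 216 = 2^3 · 27, so s = 3 and d = 27.
Base 36: x_0 = 36^27 mod 217 = 1. x_0 = 1, so 36 is not a witness.
Base 67: x_0 = 67^27 mod 217 = 1. x_0 = 1, so 67 is not a witness.
Base 68: x_0 = 68^27 mod 217 = 216. x_0 = 216 ≡ −1, so 68 is not a witness.
No listed base is a witness for 217.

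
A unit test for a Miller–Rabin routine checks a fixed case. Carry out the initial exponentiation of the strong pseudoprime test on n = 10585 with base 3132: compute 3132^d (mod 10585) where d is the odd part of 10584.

n − 1 = 10584 = 2^3 · 1323, so s = 3 and d = 1323.
3132^1323 mod 10585 = 5278.

5278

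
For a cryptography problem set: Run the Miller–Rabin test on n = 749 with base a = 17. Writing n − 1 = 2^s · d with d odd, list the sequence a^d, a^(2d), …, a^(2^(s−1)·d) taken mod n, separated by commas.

318, 9

n − 1 = 748 = 2^2 · 187, so s = 2 and d = 187.
x_0 = 17^187 mod 749 = 318.
x_1 = 318^2 mod 749 = 9.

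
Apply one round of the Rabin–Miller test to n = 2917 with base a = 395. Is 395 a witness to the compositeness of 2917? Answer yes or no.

no

n − 1 = 2916 = 2^2 · 729, so s = 2 and d = 729.
By repeated squaring, 395^729 ≡ 54 (mod 2917).
x_0 = 395^729 mod 2917 = 54.
x_0 is neither 1 nor 2916, so continue squaring.
x_1 = 54^2 mod 2917 = 2916.
x_1 ≡ −1, so 395 is not a witness.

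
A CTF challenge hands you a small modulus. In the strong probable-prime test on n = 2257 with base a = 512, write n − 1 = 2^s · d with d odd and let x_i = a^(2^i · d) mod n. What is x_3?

n − 1 = 2256 = 2^4 · 141, so s = 4 and d = 141.
x_0 = 512^141 mod 2257 = 512.
x_1 = 512^2 mod 2257 = 332.
x_2 = 332^2 mod 2257 = 1888.
x_3 = 1888^2 mod 2257 = 741.

741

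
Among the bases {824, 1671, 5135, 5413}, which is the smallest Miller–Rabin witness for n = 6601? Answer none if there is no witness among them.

n − 1 = 6600 = 2^3 · 825, so s = 3 and d = 825.
Base 824: x_0 = 824^825 mod 6601 = 6600. x_0 = 6600 ≡ −1, so 824 is not a witness.
Base 1671: x_0 = 1671^825 mod 6601 = 6600. x_0 = 6600 ≡ −1, so 1671 is not a witness.
Base 5135: x_0 = 5135^825 mod 6601 = 1. x_0 = 1, so 5135 is not a witness.
Base 5413: x_0 = 5413^825 mod 6601 = 1. x_0 = 1, so 5413 is not a witness.
No listed base is a witness for 6601.

none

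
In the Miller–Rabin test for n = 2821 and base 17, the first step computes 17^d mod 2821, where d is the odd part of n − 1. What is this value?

2820

n − 1 = 2820 = 2^2 · 705, so s = 2 and d = 705.
Repeated squaring mod 2821: 17^1 ≡ 17, 17^2 ≡ 289, 17^4 ≡ 1712, 17^8 ≡ 2746, 17^16 ≡ 2804, 17^32 ≡ 289, 17^64 ≡ 1712, 17^128 ≡ 2746, 17^256 ≡ 2804, 17^512 ≡ 289.
705 = 512 + 128 + 64 + 1, so 17^705 ≡ 289·2746·1712·17 ≡ 2820 (mod 2821).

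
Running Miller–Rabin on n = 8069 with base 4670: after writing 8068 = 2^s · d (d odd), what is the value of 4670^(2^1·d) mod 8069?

n − 1 = 8068 = 2^2 · 2017, so s = 2 and d = 2017.
x_0 = 4670^2017 mod 8069 = 2732.
x_1 = 2732^2 mod 8069 = 8068.

8068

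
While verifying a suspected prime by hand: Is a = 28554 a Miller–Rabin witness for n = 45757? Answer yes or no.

n − 1 = 45756 = 2^2 · 11439, so s = 2 and d = 11439.
x_0 = 28554^11439 mod 45757 = 45756.
x_0 = 45756 ≡ −1, so 28554 is not a witness.

no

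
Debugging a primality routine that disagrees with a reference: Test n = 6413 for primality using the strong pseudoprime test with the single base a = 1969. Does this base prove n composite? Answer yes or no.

yes

n − 1 = 6412 = 2^2 · 1603, so s = 2 and d = 1603.
x_0 = 1969^1603 mod 6413 = 3630.
x_0 is neither 1 nor 6412, so continue squaring.
x_1 = 3630^2 mod 6413 = 4598.
Reached i = s−1 = 1 without hitting −1: 1969 is a Miller–Rabin witness and 6413 is composite.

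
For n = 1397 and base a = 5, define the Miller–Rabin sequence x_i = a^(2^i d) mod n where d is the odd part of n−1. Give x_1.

n − 1 = 1396 = 2^2 · 349, so s = 2 and d = 349.
By repeated squaring, 5^349 ≡ 207 (mod 1397).
x_0 = 207.
x_1 = 207^2 mod 1397 = 939.

939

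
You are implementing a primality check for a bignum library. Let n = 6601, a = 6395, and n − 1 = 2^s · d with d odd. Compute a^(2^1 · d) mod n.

n − 1 = 6600 = 2^3 · 825, so s = 3 and d = 825.
x_0 = 6395^825 mod 6601 = 4509.
x_1 = 4509^2 mod 6601 = 1.

1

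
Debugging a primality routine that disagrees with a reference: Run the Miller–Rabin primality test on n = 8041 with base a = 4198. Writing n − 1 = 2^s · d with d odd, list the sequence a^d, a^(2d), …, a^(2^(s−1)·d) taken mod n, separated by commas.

n − 1 = 8040 = 2^3 · 1005, so s = 3 and d = 1005.
x_0 = 4198^1005 mod 8041 = 3178.
x_1 = 3178^2 mod 8041 = 188.
x_2 = 188^2 mod 8041 = 3180.

3178, 188, 3180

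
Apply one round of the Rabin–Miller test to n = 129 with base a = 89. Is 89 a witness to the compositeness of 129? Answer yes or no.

yes

n − 1 = 128 = 2^7 · 1, so s = 7 and d = 1.
x_0 = 89^1 mod 129 = 89.
x_0 is neither 1 nor 128, so continue squaring.
x_1 = 89^2 mod 129 = 52.
x_2 = 52^2 mod 129 = 124.
x_3 = 124^2 mod 129 = 25.
x_4 = 25^2 mod 129 = 109.
x_5 = 109^2 mod 129 = 13.
x_6 = 13^2 mod 129 = 40.
Reached i = s−1 = 6 without hitting −1: 89 is a Miller–Rabin witness and 129 is composite.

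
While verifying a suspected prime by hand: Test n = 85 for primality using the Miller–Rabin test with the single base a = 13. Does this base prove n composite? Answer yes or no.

n − 1 = 84 = 2^2 · 21, so s = 2 and d = 21.
Repeated squaring mod 85: 13^1 ≡ 13, 13^2 ≡ 84, 13^4 ≡ 1, 13^8 ≡ 1, 13^16 ≡ 1.
21 = 16 + 4 + 1, so 13^21 ≡ 1·1·13 ≡ 13 (mod 85).
x_0 = 13^21 mod 85 = 13.
x_0 is neither 1 nor 84, so continue squaring.
x_1 = 13^2 mod 85 = 84.
x_1 ≡ −1, so 13 is not a witness.

no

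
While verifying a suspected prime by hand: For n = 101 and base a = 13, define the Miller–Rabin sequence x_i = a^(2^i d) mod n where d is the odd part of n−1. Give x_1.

1

n − 1 = 100 = 2^2 · 25, so s = 2 and d = 25.
x_0 = 13^25 mod 101 = 100.
x_1 = 100^2 mod 101 = 1.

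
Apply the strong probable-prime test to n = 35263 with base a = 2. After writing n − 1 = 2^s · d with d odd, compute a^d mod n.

31121

n − 1 = 35262 = 2^1 · 17631, so s = 1 and d = 17631.
Repeated squaring mod 35263: 2^1 ≡ 2, 2^2 ≡ 4, 2^4 ≡ 16, 2^8 ≡ 256, 2^16 ≡ 30273, 2^32 ≡ 4422, 2^64 ≡ 18382, 2^128 ≡ 7858, 2^256 ≡ 2651, 2^512 ≡ 10464, 2^1024 ≡ 3681, 2^2048 ≡ 8769, 2^4096 ≡ 22021, 2^8192 ≡ 22928, 2^16384 ≡ 27643.
17631 = 16384 + 1024 + 128 + 64 + 16 + 8 + 4 + 2 + 1, so 2^17631 ≡ 27643·3681·7858·18382·30273·256·16·4·2 ≡ 31121 (mod 35263).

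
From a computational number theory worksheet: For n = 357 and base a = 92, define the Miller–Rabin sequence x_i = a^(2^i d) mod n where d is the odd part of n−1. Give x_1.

253

n − 1 = 356 = 2^2 · 89, so s = 2 and d = 89.
Repeated squaring mod 357: 92^1 ≡ 92, 92^2 ≡ 253, 92^4 ≡ 106, 92^8 ≡ 169, 92^16 ≡ 1, 92^32 ≡ 1, 92^64 ≡ 1.
89 = 64 + 16 + 8 + 1, so 92^89 ≡ 1·1·169·92 ≡ 197 (mod 357).
x_0 = 197.
x_1 = 197^2 mod 357 = 253.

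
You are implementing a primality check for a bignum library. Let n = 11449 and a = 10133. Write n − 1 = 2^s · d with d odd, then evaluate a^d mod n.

n − 1 = 11448 = 2^3 · 1431, so s = 3 and d = 1431.
Repeated squaring mod 11449: 10133^1 ≡ 10133, 10133^2 ≡ 3057, 10133^4 ≡ 2865, 10133^8 ≡ 10741, 10133^16 ≡ 8957, 10133^32 ≡ 4706, 10133^64 ≡ 4070, 10133^128 ≡ 9646, 10133^256 ≡ 10742, 10133^512 ≡ 7542, 10133^1024 ≡ 3132.
1431 = 1024 + 256 + 128 + 16 + 4 + 2 + 1, so 10133^1431 ≡ 3132·10742·9646·8957·2865·3057·10133 ≡ 9631 (mod 11449).

9631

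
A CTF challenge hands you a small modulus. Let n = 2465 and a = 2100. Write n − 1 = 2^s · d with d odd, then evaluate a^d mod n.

n − 1 = 2464 = 2^5 · 77, so s = 5 and d = 77.
By repeated squaring, 2100^77 ≡ 1810 (mod 2465).

1810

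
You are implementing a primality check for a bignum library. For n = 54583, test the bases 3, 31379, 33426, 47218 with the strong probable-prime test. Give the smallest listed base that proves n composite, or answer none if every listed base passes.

none

n − 1 = 54582 = 2^1 · 27291, so s = 1 and d = 27291.
Base 3: x_0 = 3^27291 mod 54583 = 54582. x_0 = 54582 ≡ −1, so 3 is not a witness.
Base 31379: x_0 = 31379^27291 mod 54583 = 54582. x_0 = 54582 ≡ −1, so 31379 is not a witness.
Base 33426: x_0 = 33426^27291 mod 54583 = 54582. x_0 = 54582 ≡ −1, so 33426 is not a witness.
Base 47218: x_0 = 47218^27291 mod 54583 = 54582. x_0 = 54582 ≡ −1, so 47218 is not a witness.
No listed base is a witness for 54583.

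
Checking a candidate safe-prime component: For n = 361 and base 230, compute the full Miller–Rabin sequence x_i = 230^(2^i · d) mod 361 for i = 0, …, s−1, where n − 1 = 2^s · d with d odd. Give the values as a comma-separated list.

n − 1 = 360 = 2^3 · 45, so s = 3 and d = 45.
x_0 = 230^45 mod 361 = 322.
x_1 = 322^2 mod 361 = 77.
x_2 = 77^2 mod 361 = 153.

322, 77, 153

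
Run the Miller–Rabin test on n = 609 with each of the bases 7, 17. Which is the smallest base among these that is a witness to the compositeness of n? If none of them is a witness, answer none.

7

n − 1 = 608 = 2^5 · 19, so s = 5 and d = 19.
Base 7: x_0 = 7^19 mod 609 = 364. x_0 is neither 1 nor 608, so continue squaring. x_1 = 364^2 mod 609 = 343. x_2 = 343^2 mod 609 = 112. x_3 = 112^2 mod 609 = 364. x_4 = 364^2 mod 609 = 343. Reached i = s−1 = 4 without hitting −1: 7 is a Miller–Rabin witness and 609 is composite.
Base 17: x_0 = 17^19 mod 609 = 563. x_0 is neither 1 nor 608, so continue squaring. x_1 = 563^2 mod 609 = 289. x_2 = 289^2 mod 609 = 88. x_3 = 88^2 mod 609 = 436. x_4 = 436^2 mod 609 = 88. Reached i = s−1 = 4 without hitting −1: 17 is a Miller–Rabin witness and 609 is composite.
The smallest witness among the given bases is 7.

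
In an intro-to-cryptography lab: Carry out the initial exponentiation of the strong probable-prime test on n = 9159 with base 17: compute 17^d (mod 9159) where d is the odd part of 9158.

4661

n − 1 = 9158 = 2^1 · 4579, so s = 1 and d = 4579.
17^4579 mod 9159 = 4661.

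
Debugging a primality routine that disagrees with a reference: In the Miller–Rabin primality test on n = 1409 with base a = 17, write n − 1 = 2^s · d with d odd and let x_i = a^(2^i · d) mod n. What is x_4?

n − 1 = 1408 = 2^7 · 11, so s = 7 and d = 11.
x_0 = 17^11 mod 1409 = 1332.
x_1 = 1332^2 mod 1409 = 293.
x_2 = 293^2 mod 1409 = 1309.
x_3 = 1309^2 mod 1409 = 137.
x_4 = 137^2 mod 1409 = 452.

452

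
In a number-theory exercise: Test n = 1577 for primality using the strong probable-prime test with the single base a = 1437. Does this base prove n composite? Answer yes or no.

yes

n − 1 = 1576 = 2^3 · 197, so s = 3 and d = 197.
x_0 = 1437^197 mod 1577 = 160.
x_0 is neither 1 nor 1576, so continue squaring.
x_1 = 160^2 mod 1577 = 368.
x_2 = 368^2 mod 1577 = 1379.
Reached i = s−1 = 2 without hitting −1: 1437 is a Miller–Rabin witness and 1577 is composite.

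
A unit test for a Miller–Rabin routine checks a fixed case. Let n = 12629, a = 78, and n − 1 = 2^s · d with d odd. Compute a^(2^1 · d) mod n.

n − 1 = 12628 = 2^2 · 3157, so s = 2 and d = 3157.
x_0 = 78^3157 mod 12629 = 5946.
x_1 = 5946^2 mod 12629 = 6345.

6345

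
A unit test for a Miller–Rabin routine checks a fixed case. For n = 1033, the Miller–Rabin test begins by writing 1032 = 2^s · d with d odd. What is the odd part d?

129

Halving: 1032 → 516 → 258 → 129; 129 is odd.
So 1032 = 2^3 · 129.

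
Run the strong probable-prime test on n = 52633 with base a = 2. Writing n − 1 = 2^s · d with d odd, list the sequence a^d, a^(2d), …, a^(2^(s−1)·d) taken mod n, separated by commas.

n − 1 = 52632 = 2^3 · 6579, so s = 3 and d = 6579.
x_0 = 2^6579 mod 52633 = 1.
x_1 = 1^2 mod 52633 = 1.
x_2 = 1^2 mod 52633 = 1.

1, 1, 1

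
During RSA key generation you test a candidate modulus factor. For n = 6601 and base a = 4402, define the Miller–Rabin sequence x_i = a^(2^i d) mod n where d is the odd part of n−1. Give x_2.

4509

n − 1 = 6600 = 2^3 · 825, so s = 3 and d = 825.
x_0 = 4402^825 mod 6601 = 1749.
x_1 = 1749^2 mod 6601 = 2738.
x_2 = 2738^2 mod 6601 = 4509.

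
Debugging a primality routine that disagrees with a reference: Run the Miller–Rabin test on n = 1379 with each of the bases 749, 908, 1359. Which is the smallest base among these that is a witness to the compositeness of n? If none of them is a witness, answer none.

n − 1 = 1378 = 2^1 · 689, so s = 1 and d = 689.
Base 749: x_0 = 749^689 mod 1379 = 175. x_0 ∉ {1, 1378} and s = 1, so 749 is a Miller–Rabin witness and 1379 is composite.
Base 908: x_0 = 908^689 mod 1379 = 675. x_0 ∉ {1, 1378} and s = 1, so 908 is a Miller–Rabin witness and 1379 is composite.
Base 1359: x_0 = 1359^689 mod 1379 = 120. x_0 ∉ {1, 1378} and s = 1, so 1359 is a Miller–Rabin witness and 1379 is composite.
The smallest witness among the given bases is 749.

749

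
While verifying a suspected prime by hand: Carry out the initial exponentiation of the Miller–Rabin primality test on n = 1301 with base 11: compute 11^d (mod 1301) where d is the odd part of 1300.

n − 1 = 1300 = 2^2 · 325, so s = 2 and d = 325.
11^325 mod 1301 = 1300.

1300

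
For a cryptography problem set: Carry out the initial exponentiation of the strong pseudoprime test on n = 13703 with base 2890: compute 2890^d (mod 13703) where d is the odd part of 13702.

5800

n − 1 = 13702 = 2^1 · 6851, so s = 1 and d = 6851.
2890^6851 mod 13703 = 5800.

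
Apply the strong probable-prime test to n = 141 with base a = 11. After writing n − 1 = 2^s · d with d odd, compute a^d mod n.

n − 1 = 140 = 2^2 · 35, so s = 2 and d = 35.
11^35 mod 141 = 41.

41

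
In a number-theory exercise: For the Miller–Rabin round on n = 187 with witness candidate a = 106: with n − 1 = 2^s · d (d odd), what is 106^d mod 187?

123

n − 1 = 186 = 2^1 · 93, so s = 1 and d = 93.
106^93 mod 187 = 123.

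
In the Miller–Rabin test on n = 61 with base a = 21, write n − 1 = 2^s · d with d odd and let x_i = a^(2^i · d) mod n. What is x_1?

60

n − 1 = 60 = 2^2 · 15, so s = 2 and d = 15.
x_0 = 21^15 mod 61 = 50.
x_1 = 50^2 mod 61 = 60.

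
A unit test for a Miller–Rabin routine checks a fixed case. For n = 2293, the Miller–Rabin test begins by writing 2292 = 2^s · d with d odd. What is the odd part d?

573

Halving: 2292 → 1146 → 573; 573 is odd.
So 2292 = 2^2 · 573.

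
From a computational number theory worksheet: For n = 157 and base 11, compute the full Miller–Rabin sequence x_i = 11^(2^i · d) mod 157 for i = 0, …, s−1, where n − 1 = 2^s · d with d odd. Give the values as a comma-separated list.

n − 1 = 156 = 2^2 · 39, so s = 2 and d = 39.
x_0 = 11^39 mod 157 = 1.
x_1 = 1^2 mod 157 = 1.

1, 1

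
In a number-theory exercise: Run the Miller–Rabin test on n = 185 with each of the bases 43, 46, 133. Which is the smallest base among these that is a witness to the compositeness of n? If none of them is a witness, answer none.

n − 1 = 184 = 2^3 · 23, so s = 3 and d = 23.
Base 43: x_0 = 43^23 mod 185 = 142. x_0 is neither 1 nor 184, so continue squaring. x_1 = 142^2 mod 185 = 184. x_1 ≡ −1, so 43 is not a witness.
Base 46: x_0 = 46^23 mod 185 = 71. x_0 is neither 1 nor 184, so continue squaring. x_1 = 71^2 mod 185 = 46. x_2 = 46^2 mod 185 = 81. Reached i = s−1 = 2 without hitting −1: 46 is a Miller–Rabin witness and 185 is composite.
Base 133: x_0 = 133^23 mod 185 = 172. x_0 is neither 1 nor 184, so continue squaring. x_1 = 172^2 mod 185 = 169. x_2 = 169^2 mod 185 = 71. Reached i = s−1 = 2 without hitting −1: 133 is a Miller–Rabin witness and 185 is composite.
The smallest witness among the given bases is 46.

46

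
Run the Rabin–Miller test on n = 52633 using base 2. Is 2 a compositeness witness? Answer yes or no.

n − 1 = 52632 = 2^3 · 6579, so s = 3 and d = 6579.
x_0 = 2^6579 mod 52633 = 1.
x_0 = 1, so 2 is not a witness.

no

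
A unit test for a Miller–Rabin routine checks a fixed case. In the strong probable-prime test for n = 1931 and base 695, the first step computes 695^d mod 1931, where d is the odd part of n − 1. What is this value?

1930

n − 1 = 1930 = 2^1 · 965, so s = 1 and d = 965.
695^965 mod 1931 = 1930.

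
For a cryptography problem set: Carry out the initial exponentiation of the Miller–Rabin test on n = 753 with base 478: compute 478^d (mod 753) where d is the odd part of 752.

n − 1 = 752 = 2^4 · 47, so s = 4 and d = 47.
478^47 mod 753 = 649.

649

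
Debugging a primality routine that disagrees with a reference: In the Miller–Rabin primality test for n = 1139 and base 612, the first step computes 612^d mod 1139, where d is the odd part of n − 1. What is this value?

n − 1 = 1138 = 2^1 · 569, so s = 1 and d = 569.
Repeated squaring mod 1139: 612^1 ≡ 612, 612^2 ≡ 952, 612^4 ≡ 799, 612^8 ≡ 561, 612^16 ≡ 357, 612^32 ≡ 1020, 612^64 ≡ 493, 612^128 ≡ 442, 612^256 ≡ 595, 612^512 ≡ 935.
569 = 512 + 32 + 16 + 8 + 1, so 612^569 ≡ 935·1020·357·561·612 ≡ 561 (mod 1139).

561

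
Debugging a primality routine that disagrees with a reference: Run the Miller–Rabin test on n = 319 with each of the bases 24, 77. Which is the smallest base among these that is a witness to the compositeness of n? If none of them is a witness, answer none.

n − 1 = 318 = 2^1 · 159, so s = 1 and d = 159.
Base 24: x_0 = 24^159 mod 319 = 94. x_0 ∉ {1, 318} and s = 1, so 24 is a Miller–Rabin witness and 319 is composite.
Base 77: x_0 = 77^159 mod 319 = 66. x_0 ∉ {1, 318} and s = 1, so 77 is a Miller–Rabin witness and 319 is composite.
The smallest witness among the given bases is 24.

24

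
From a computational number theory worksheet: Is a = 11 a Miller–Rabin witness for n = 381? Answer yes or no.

n − 1 = 380 = 2^2 · 95, so s = 2 and d = 95.
By repeated squaring, 11^95 ≡ 284 (mod 381).
x_0 = 11^95 mod 381 = 284.
x_0 is neither 1 nor 380, so continue squaring.
x_1 = 284^2 mod 381 = 265.
Reached i = s−1 = 1 without hitting −1: 11 is a Miller–Rabin witness and 381 is composite.

yes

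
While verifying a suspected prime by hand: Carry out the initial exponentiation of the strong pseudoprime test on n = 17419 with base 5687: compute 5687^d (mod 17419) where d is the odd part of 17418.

1

n − 1 = 17418 = 2^1 · 8709, so s = 1 and d = 8709.
5687^8709 mod 17419 = 1.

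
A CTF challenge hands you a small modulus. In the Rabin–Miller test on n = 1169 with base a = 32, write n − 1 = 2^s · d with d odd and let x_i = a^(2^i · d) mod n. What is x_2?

340

n − 1 = 1168 = 2^4 · 73, so s = 4 and d = 73.
x_0 = 32^73 mod 1169 = 515.
x_1 = 515^2 mod 1169 = 1031.
x_2 = 1031^2 mod 1169 = 340.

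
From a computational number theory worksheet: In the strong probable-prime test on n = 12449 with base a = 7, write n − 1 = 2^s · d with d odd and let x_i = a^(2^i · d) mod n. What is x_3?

5395

n − 1 = 12448 = 2^5 · 389, so s = 5 and d = 389.
Repeated squaring mod 12449: 7^1 ≡ 7, 7^2 ≡ 49, 7^4 ≡ 2401, 7^8 ≡ 914, 7^16 ≡ 1313, 7^32 ≡ 6007, 7^64 ≡ 6847, 7^128 ≡ 10924, 7^256 ≡ 10111.
389 = 256 + 128 + 4 + 1, so 7^389 ≡ 10111·10924·2401·7 ≡ 11750 (mod 12449).
x_0 = 11750.
x_1 = 11750^2 mod 12449 = 3090.
x_2 = 3090^2 mod 12449 = 12166.
x_3 = 12166^2 mod 12449 = 5395.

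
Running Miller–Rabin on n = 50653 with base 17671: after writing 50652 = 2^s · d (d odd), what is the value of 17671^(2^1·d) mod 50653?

15872

n − 1 = 50652 = 2^2 · 12663, so s = 2 and d = 12663.
By repeated squaring, 17671^12663 ≡ 42026 (mod 50653).
x_0 = 42026.
x_1 = 42026^2 mod 50653 = 15872.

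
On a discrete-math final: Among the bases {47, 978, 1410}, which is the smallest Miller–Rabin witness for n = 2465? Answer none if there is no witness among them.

n − 1 = 2464 = 2^5 · 77, so s = 5 and d = 77.
Base 47: x_0 = 47^77 mod 2465 = 302. x_0 is neither 1 nor 2464, so continue squaring. x_1 = 302^2 mod 2465 = 2464. x_1 ≡ −1, so 47 is not a witness.
Base 978: x_0 = 978^77 mod 2465 = 858. x_0 is neither 1 nor 2464, so continue squaring. x_1 = 858^2 mod 2465 = 1594. x_2 = 1594^2 mod 2465 = 1886. x_3 = 1886^2 mod 2465 = 1. x_3 = 1 but x_2 ≠ ±1, a nontrivial square root of 1 — 978 is a witness and 2465 is composite.
Base 1410: x_0 = 1410^77 mod 2465 = 1665. x_0 is neither 1 nor 2464, so continue squaring. x_1 = 1665^2 mod 2465 = 1565. x_2 = 1565^2 mod 2465 = 1480. x_3 = 1480^2 mod 2465 = 1480. x_4 = 1480^2 mod 2465 = 1480. Reached i = s−1 = 4 without hitting −1: 1410 is a Miller–Rabin witness and 2465 is composite.
The smallest witness among the given bases is 978.

978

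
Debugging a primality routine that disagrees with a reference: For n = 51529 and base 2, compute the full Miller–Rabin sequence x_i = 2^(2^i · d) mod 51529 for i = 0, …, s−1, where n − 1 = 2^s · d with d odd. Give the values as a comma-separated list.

13619, 24290, 48579

n − 1 = 51528 = 2^3 · 6441, so s = 3 and d = 6441.
x_0 = 2^6441 mod 51529 = 13619.
x_1 = 13619^2 mod 51529 = 24290.
x_2 = 24290^2 mod 51529 = 48579.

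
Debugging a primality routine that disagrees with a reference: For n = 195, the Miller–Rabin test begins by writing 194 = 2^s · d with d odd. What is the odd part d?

97

Halving: 194 → 97; 97 is odd.
So 194 = 2^1 · 97.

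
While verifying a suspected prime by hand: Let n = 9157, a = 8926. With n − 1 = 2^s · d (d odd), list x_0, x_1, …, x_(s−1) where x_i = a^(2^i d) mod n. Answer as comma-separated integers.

9156, 1

n − 1 = 9156 = 2^2 · 2289, so s = 2 and d = 2289.
x_0 = 8926^2289 mod 9157 = 9156.
x_1 = 9156^2 mod 9157 = 1.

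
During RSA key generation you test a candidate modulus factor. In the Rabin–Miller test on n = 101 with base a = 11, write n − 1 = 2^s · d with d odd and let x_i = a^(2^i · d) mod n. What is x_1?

n − 1 = 100 = 2^2 · 25, so s = 2 and d = 25.
x_0 = 11^25 mod 101 = 10.
x_1 = 10^2 mod 101 = 100.

100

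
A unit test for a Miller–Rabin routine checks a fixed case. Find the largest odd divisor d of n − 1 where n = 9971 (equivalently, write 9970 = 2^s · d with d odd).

4985

Halving: 9970 → 4985; 4985 is odd.
So 9970 = 2^1 · 4985.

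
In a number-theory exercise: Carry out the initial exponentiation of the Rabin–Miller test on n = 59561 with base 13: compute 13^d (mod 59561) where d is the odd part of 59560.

n − 1 = 59560 = 2^3 · 7445, so s = 3 and d = 7445.
By repeated squaring, 13^7445 ≡ 24563 (mod 59561).

24563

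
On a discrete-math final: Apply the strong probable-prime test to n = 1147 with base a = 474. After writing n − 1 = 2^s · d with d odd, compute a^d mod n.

233

n − 1 = 1146 = 2^1 · 573, so s = 1 and d = 573.
474^573 mod 1147 = 233.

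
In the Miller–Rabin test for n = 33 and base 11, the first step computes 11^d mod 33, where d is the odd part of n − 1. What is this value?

n − 1 = 32 = 2^5 · 1, so s = 5 and d = 1.
11^1 mod 33 = 11.

11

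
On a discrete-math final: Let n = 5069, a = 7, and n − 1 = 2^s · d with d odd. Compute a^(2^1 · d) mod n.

1933

n − 1 = 5068 = 2^2 · 1267, so s = 2 and d = 1267.
x_0 = 7^1267 mod 5069 = 3031.
x_1 = 3031^2 mod 5069 = 1933.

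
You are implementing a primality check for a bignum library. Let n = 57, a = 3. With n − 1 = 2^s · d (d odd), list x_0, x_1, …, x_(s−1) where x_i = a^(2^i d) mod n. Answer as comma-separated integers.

21, 42, 54

n − 1 = 56 = 2^3 · 7, so s = 3 and d = 7.
x_0 = 3^7 mod 57 = 21.
x_1 = 21^2 mod 57 = 42.
x_2 = 42^2 mod 57 = 54.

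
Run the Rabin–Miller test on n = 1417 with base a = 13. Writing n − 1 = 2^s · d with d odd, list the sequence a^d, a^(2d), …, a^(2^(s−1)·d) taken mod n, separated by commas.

195, 1183, 910

n − 1 = 1416 = 2^3 · 177, so s = 3 and d = 177.
x_0 = 13^177 mod 1417 = 195.
x_1 = 195^2 mod 1417 = 1183.
x_2 = 1183^2 mod 1417 = 910.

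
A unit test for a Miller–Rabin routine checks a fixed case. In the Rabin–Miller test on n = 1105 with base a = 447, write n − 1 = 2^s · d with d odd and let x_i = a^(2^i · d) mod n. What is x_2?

n − 1 = 1104 = 2^4 · 69, so s = 4 and d = 69.
x_0 = 447^69 mod 1105 = 252.
x_1 = 252^2 mod 1105 = 519.
x_2 = 519^2 mod 1105 = 846.

846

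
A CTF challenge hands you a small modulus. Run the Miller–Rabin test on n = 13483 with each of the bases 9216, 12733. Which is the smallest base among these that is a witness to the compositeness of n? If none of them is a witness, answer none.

12733

n − 1 = 13482 = 2^1 · 6741, so s = 1 and d = 6741.
Base 9216: x_0 = 9216^6741 mod 13483 = 1. x_0 = 1, so 9216 is not a witness.
Base 12733: x_0 = 12733^6741 mod 13483 = 2674. x_0 ∉ {1, 13482} and s = 1, so 12733 is a Miller–Rabin witness and 13483 is composite.
The smallest witness among the given bases is 12733.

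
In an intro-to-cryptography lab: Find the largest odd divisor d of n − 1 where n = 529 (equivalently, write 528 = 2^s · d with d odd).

33

Halving: 528 → 264 → 132 → 66 → 33; 33 is odd.
So 528 = 2^4 · 33.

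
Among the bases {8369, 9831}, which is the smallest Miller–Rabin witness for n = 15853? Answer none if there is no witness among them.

n − 1 = 15852 = 2^2 · 3963, so s = 2 and d = 3963.
Base 8369: x_0 = 8369^3963 mod 15853 = 7584. x_0 is neither 1 nor 15852, so continue squaring. x_1 = 7584^2 mod 15853 = 2372. Reached i = s−1 = 1 without hitting −1: 8369 is a Miller–Rabin witness and 15853 is composite.
Base 9831: x_0 = 9831^3963 mod 15853 = 1117. x_0 is neither 1 nor 15852, so continue squaring. x_1 = 1117^2 mod 15853 = 11155. Reached i = s−1 = 1 without hitting −1: 9831 is a Miller–Rabin witness and 15853 is composite.
The smallest witness among the given bases is 8369.

8369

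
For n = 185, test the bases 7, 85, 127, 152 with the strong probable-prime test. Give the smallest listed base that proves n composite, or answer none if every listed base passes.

n − 1 = 184 = 2^3 · 23, so s = 3 and d = 23.
Base 7: x_0 = 7^23 mod 185 = 83. x_0 is neither 1 nor 184, so continue squaring. x_1 = 83^2 mod 185 = 44. x_2 = 44^2 mod 185 = 86. Reached i = s−1 = 2 without hitting −1: 7 is a Miller–Rabin witness and 185 is composite.
Base 85: x_0 = 85^23 mod 185 = 175. x_0 is neither 1 nor 184, so continue squaring. x_1 = 175^2 mod 185 = 100. x_2 = 100^2 mod 185 = 10. Reached i = s−1 = 2 without hitting −1: 85 is a Miller–Rabin witness and 185 is composite.
Base 127: x_0 = 127^23 mod 185 = 33. x_0 is neither 1 nor 184, so continue squaring. x_1 = 33^2 mod 185 = 164. x_2 = 164^2 mod 185 = 71. Reached i = s−1 = 2 without hitting −1: 127 is a Miller–Rabin witness and 185 is composite.
Base 152: x_0 = 152^23 mod 185 = 173. x_0 is neither 1 nor 184, so continue squaring. x_1 = 173^2 mod 185 = 144. x_2 = 144^2 mod 185 = 16. Reached i = s−1 = 2 without hitting −1: 152 is a Miller–Rabin witness and 185 is composite.
The smallest witness among the given bases is 7.

7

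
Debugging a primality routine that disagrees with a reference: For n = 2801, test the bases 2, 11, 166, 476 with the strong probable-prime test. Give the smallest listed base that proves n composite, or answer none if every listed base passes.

none

n − 1 = 2800 = 2^4 · 175, so s = 4 and d = 175.
Base 2: x_0 = 2^175 mod 2801 = 2225. x_0 is neither 1 nor 2800, so continue squaring. x_1 = 2225^2 mod 2801 = 1258. x_2 = 1258^2 mod 2801 = 2800. x_2 ≡ −1, so 2 is not a witness.
Base 11: x_0 = 11^175 mod 2801 = 2777. x_0 is neither 1 nor 2800, so continue squaring. x_1 = 2777^2 mod 2801 = 576. x_2 = 576^2 mod 2801 = 1258. x_3 = 1258^2 mod 2801 = 2800. x_3 ≡ −1, so 11 is not a witness.
Base 166: x_0 = 166^175 mod 2801 = 817. x_0 is neither 1 nor 2800, so continue squaring. x_1 = 817^2 mod 2801 = 851. x_2 = 851^2 mod 2801 = 1543. x_3 = 1543^2 mod 2801 = 2800. x_3 ≡ −1, so 166 is not a witness.
Base 476: x_0 = 476^175 mod 2801 = 1950. x_0 is neither 1 nor 2800, so continue squaring. x_1 = 1950^2 mod 2801 = 1543. x_2 = 1543^2 mod 2801 = 2800. x_2 ≡ −1, so 476 is not a witness.
No listed base is a witness for 2801.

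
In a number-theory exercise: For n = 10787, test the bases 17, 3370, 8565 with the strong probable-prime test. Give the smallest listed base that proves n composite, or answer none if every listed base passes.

n − 1 = 10786 = 2^1 · 5393, so s = 1 and d = 5393.
Base 17: x_0 = 17^5393 mod 10787 = 3050. x_0 ∉ {1, 10786} and s = 1, so 17 is a Miller–Rabin witness and 10787 is composite.
Base 3370: x_0 = 3370^5393 mod 10787 = 6627. x_0 ∉ {1, 10786} and s = 1, so 3370 is a Miller–Rabin witness and 10787 is composite.
Base 8565: x_0 = 8565^5393 mod 10787 = 7100. x_0 ∉ {1, 10786} and s = 1, so 8565 is a Miller–Rabin witness and 10787 is composite.
The smallest witness among the given bases is 17.

17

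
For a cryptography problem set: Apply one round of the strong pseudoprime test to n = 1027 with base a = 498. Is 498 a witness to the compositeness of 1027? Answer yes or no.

no

n − 1 = 1026 = 2^1 · 513, so s = 1 and d = 513.
By repeated squaring, 498^513 ≡ 1026 (mod 1027).
x_0 = 498^513 mod 1027 = 1026.
x_0 = 1026 ≡ −1, so 498 is not a witness.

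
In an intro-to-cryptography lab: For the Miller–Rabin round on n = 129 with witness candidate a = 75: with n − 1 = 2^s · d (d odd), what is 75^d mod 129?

n − 1 = 128 = 2^7 · 1, so s = 7 and d = 1.
75^1 mod 129 = 75.

75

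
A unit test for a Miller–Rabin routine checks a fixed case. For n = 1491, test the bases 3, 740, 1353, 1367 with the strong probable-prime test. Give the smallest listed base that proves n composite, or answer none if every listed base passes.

n − 1 = 1490 = 2^1 · 745, so s = 1 and d = 745.
Base 3: x_0 = 3^745 mod 1491 = 1326. x_0 ∉ {1, 1490} and s = 1, so 3 is a Miller–Rabin witness and 1491 is composite.
Base 740: x_0 = 740^745 mod 1491 = 446. x_0 ∉ {1, 1490} and s = 1, so 740 is a Miller–Rabin witness and 1491 is composite.
Base 1353: x_0 = 1353^745 mod 1491 = 261. x_0 ∉ {1, 1490} and s = 1, so 1353 is a Miller–Rabin witness and 1491 is composite.
Base 1367: x_0 = 1367^745 mod 1491 = 1031. x_0 ∉ {1, 1490} and s = 1, so 1367 is a Miller–Rabin witness and 1491 is composite.
The smallest witness among the given bases is 3.

3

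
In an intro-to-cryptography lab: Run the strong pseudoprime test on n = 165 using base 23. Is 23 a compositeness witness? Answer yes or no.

n − 1 = 164 = 2^2 · 41, so s = 2 and d = 41.
x_0 = 23^41 mod 165 = 23.
x_0 is neither 1 nor 164, so continue squaring.
x_1 = 23^2 mod 165 = 34.
Reached i = s−1 = 1 without hitting −1: 23 is a Miller–Rabin witness and 165 is composite.

yes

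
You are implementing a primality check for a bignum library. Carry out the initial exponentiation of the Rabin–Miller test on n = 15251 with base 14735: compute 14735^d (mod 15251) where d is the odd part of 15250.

12716

n − 1 = 15250 = 2^1 · 7625, so s = 1 and d = 7625.
Repeated squaring mod 15251: 14735^1 ≡ 14735, 14735^2 ≡ 6989, 14735^4 ≡ 12419, 14735^8 ≡ 13449, 14735^16 ≡ 13992, 14735^32 ≡ 14228, 14735^64 ≡ 9461, 14735^128 ≡ 2402, 14735^256 ≡ 4726, 14735^512 ≡ 7612, 14735^1024 ≡ 3995, 14735^2048 ≡ 7479, 14735^4096 ≡ 10024.
7625 = 4096 + 2048 + 1024 + 256 + 128 + 64 + 8 + 1, so 14735^7625 ≡ 10024·7479·3995·4726·2402·9461·13449·14735 ≡ 12716 (mod 15251).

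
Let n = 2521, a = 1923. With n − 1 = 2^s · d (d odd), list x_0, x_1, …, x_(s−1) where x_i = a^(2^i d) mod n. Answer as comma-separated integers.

2362, 71, 2520

n − 1 = 2520 = 2^3 · 315, so s = 3 and d = 315.
x_0 = 1923^315 mod 2521 = 2362.
x_1 = 2362^2 mod 2521 = 71.
x_2 = 71^2 mod 2521 = 2520.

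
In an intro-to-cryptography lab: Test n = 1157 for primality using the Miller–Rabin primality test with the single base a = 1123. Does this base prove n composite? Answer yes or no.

n − 1 = 1156 = 2^2 · 289, so s = 2 and d = 289.
Repeated squaring mod 1157: 1123^1 ≡ 1123, 1123^2 ≡ 1156, 1123^4 ≡ 1, 1123^8 ≡ 1, 1123^16 ≡ 1, 1123^32 ≡ 1, 1123^64 ≡ 1, 1123^128 ≡ 1, 1123^256 ≡ 1.
289 = 256 + 32 + 1, so 1123^289 ≡ 1·1·1123 ≡ 1123 (mod 1157).
x_0 = 1123^289 mod 1157 = 1123.
x_0 is neither 1 nor 1156, so continue squaring.
x_1 = 1123^2 mod 1157 = 1156.
x_1 ≡ −1, so 1123 is not a witness.

no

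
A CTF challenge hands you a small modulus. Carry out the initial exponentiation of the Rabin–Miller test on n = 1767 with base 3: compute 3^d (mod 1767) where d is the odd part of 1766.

n − 1 = 1766 = 2^1 · 883, so s = 1 and d = 883.
3^883 mod 1767 = 117.

117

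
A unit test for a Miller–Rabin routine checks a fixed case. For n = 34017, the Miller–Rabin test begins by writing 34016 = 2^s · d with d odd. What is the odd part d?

Halving: 34016 → 17008 → 8504 → 4252 → 2126 → 1063; 1063 is odd.
So 34016 = 2^5 · 1063.

1063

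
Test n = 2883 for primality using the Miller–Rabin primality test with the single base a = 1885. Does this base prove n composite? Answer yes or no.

n − 1 = 2882 = 2^1 · 1441, so s = 1 and d = 1441.
Repeated squaring mod 2883: 1885^1 ≡ 1885, 1885^2 ≡ 1369, 1885^4 ≡ 211, 1885^8 ≡ 1276, 1885^16 ≡ 2164, 1885^32 ≡ 904, 1885^64 ≡ 1327, 1885^128 ≡ 2299, 1885^256 ≡ 862, 1885^512 ≡ 2113, 1885^1024 ≡ 1885.
1441 = 1024 + 256 + 128 + 32 + 1, so 1885^1441 ≡ 1885·862·2299·904·1885 ≡ 2722 (mod 2883).
x_0 = 1885^1441 mod 2883 = 2722.
x_0 ∉ {1, 2882} and s = 1, so 1885 is a Miller–Rabin witness and 2883 is composite.

yes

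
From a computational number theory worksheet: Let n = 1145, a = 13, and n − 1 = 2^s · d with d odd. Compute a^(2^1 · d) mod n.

899

n − 1 = 1144 = 2^3 · 143, so s = 3 and d = 143.
x_0 = 13^143 mod 1145 = 937.
x_1 = 937^2 mod 1145 = 899.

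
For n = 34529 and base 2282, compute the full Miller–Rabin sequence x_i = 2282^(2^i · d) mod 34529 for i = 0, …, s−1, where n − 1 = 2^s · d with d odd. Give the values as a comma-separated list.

n − 1 = 34528 = 2^5 · 1079, so s = 5 and d = 1079.
x_0 = 2282^1079 mod 34529 = 20271.
x_1 = 20271^2 mod 34529 = 18341.
x_2 = 18341^2 mod 34529 = 10763.
x_3 = 10763^2 mod 34529 = 31903.
x_4 = 31903^2 mod 34529 = 24605.

20271, 18341, 10763, 31903, 24605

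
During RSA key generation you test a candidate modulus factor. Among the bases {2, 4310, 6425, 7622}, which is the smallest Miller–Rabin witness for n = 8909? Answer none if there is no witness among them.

2

n − 1 = 8908 = 2^2 · 2227, so s = 2 and d = 2227.
Base 2: x_0 = 2^2227 mod 8909 = 2997. x_0 is neither 1 nor 8908, so continue squaring. x_1 = 2997^2 mod 8909 = 1737. Reached i = s−1 = 1 without hitting −1: 2 is a Miller–Rabin witness and 8909 is composite.
Base 4310: x_0 = 4310^2227 mod 8909 = 8010. x_0 is neither 1 nor 8908, so continue squaring. x_1 = 8010^2 mod 8909 = 6391. Reached i = s−1 = 1 without hitting −1: 4310 is a Miller–Rabin witness and 8909 is composite.
Base 6425: x_0 = 6425^2227 mod 8909 = 3077. x_0 is neither 1 nor 8908, so continue squaring. x_1 = 3077^2 mod 8909 = 6571. Reached i = s−1 = 1 without hitting −1: 6425 is a Miller–Rabin witness and 8909 is composite.
Base 7622: x_0 = 7622^2227 mod 8909 = 201. x_0 is neither 1 nor 8908, so continue squaring. x_1 = 201^2 mod 8909 = 4765. Reached i = s−1 = 1 without hitting −1: 7622 is a Miller–Rabin witness and 8909 is composite.
The smallest witness among the given bases is 2.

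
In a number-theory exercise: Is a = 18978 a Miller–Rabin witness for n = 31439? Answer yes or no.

n − 1 = 31438 = 2^1 · 15719, so s = 1 and d = 15719.
By repeated squaring, 18978^15719 ≡ 25378 (mod 31439).
x_0 = 18978^15719 mod 31439 = 25378.
x_0 ∉ {1, 31438} and s = 1, so 18978 is a Miller–Rabin witness and 31439 is composite.

yes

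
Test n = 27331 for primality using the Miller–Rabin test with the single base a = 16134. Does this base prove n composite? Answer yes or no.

no

n − 1 = 27330 = 2^1 · 13665, so s = 1 and d = 13665.
x_0 = 16134^13665 mod 27331 = 1.
x_0 = 1, so 16134 is not a witness.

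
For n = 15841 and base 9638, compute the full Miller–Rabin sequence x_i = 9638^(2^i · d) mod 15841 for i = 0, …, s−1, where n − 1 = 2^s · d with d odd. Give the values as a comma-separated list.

n − 1 = 15840 = 2^5 · 495, so s = 5 and d = 495.
x_0 = 9638^495 mod 15841 = 13579.
x_1 = 13579^2 mod 15841 = 1.
x_2 = 1^2 mod 15841 = 1.
x_3 = 1^2 mod 15841 = 1.
x_4 = 1^2 mod 15841 = 1.

13579, 1, 1, 1, 1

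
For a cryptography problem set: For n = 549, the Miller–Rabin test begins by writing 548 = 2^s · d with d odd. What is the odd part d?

137

Halving: 548 → 274 → 137; 137 is odd.
So 548 = 2^2 · 137.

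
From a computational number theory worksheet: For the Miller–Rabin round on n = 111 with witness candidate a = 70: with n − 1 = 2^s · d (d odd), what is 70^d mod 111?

70

n − 1 = 110 = 2^1 · 55, so s = 1 and d = 55.
Repeated squaring mod 111: 70^1 ≡ 70, 70^2 ≡ 16, 70^4 ≡ 34, 70^8 ≡ 46, 70^16 ≡ 7, 70^32 ≡ 49.
55 = 32 + 16 + 4 + 2 + 1, so 70^55 ≡ 49·7·34·16·70 ≡ 70 (mod 111).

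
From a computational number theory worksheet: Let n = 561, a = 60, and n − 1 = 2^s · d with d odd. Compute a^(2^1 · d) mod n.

276

n − 1 = 560 = 2^4 · 35, so s = 4 and d = 35.
By repeated squaring, 60^35 ≡ 474 (mod 561).
x_0 = 474.
x_1 = 474^2 mod 561 = 276.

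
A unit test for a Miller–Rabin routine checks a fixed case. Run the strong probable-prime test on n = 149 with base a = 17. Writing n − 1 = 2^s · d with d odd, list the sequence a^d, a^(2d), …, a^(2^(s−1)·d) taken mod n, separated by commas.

1, 1

n − 1 = 148 = 2^2 · 37, so s = 2 and d = 37.
x_0 = 17^37 mod 149 = 1.
x_1 = 1^2 mod 149 = 1.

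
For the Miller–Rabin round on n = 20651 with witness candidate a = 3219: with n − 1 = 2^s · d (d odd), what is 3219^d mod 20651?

n − 1 = 20650 = 2^1 · 10325, so s = 1 and d = 10325.
3219^10325 mod 20651 = 9990.

9990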